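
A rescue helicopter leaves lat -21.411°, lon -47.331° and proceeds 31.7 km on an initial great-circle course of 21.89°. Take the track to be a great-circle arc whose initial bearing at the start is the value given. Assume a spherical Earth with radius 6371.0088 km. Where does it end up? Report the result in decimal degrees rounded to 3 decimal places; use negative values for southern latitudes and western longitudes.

The arc subtends δ = 31.7/6371.0088 = 0.004976 rad at the centre.
Converting: φ₁ = -0.373692 rad, θ = 0.382053 rad.
Destination latitude: φ₂ = arcsin( sin φ₁ cos δ + cos φ₁ sin δ cos θ ) = arcsin(-0.360753) = -21.146°.
Then Δλ = atan2(0.001727, 0.868293) = 0.001989 rad, from sin θ sin δ cos φ₁ over cos δ − sin φ₁ sin φ₂.
λ₂ = λ₁ + Δλ = -47.217°.

latitude -21.146°, longitude -47.217°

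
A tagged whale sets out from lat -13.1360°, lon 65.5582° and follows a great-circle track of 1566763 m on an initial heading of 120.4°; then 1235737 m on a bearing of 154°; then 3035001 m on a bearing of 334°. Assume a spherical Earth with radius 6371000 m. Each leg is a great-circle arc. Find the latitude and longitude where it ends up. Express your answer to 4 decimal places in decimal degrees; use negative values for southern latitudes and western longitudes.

latitude -4.8137°, longitude 72.4113°

Apply the spherical direct solution leg by leg, carrying full precision between legs.
Leg 1: from (-13.1360°, 65.5582°), δ = 1566763/6371000 = 0.245921 rad, θ = 120.4° → φ = -19.9010°, λ = 78.4620°.
Leg 2: from (-19.9010°, 78.4620°), δ = 1235737/6371000 = 0.193963 rad, θ = 154° → φ = -29.7957°, λ = 84.0496°.
Leg 3: from (-29.7957°, 84.0496°), δ = 3035001/6371000 = 0.476377 rad, θ = 334° → φ = -4.8137°, λ = 72.4113°.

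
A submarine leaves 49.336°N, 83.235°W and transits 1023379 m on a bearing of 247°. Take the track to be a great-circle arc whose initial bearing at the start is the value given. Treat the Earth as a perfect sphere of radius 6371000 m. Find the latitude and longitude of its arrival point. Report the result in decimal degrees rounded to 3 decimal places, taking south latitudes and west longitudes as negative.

latitude 45.077°, longitude -95.269°

Angular distance δ = d/R = 1023379 / 6371000 = 0.160631 rad.
Converting: φ₁ = 0.861076 rad, θ = 4.310963 rad.
Destination latitude: φ₂ = arcsin( sin φ₁ cos δ + cos φ₁ sin δ cos θ ) = arcsin(0.708056) = 45.077°.
For the longitude increment, Δλ = atan2( sin θ sin δ cos φ₁, cos δ − sin φ₁ sin φ₂ ) = atan2(-0.095936, 0.450035) = -12.034°.
λ₂ = λ₁ + Δλ = -95.269°.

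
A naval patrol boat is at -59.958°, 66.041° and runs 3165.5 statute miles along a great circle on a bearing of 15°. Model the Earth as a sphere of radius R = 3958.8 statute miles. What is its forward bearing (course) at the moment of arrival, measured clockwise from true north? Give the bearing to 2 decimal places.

final bearing 7.70°

δ = 3165.5/3958.8 = 0.799611 rad (45.8143°).
With φ₁ = -59.958° = -1.046465 rad and θ = 15° = 0.261799 rad:
sin φ₂ = sin φ₁ cos δ + cos φ₁ sin δ cos θ = (-0.865659)(0.696986) + (0.500635)(0.717085)(0.965926) = -0.256587
φ₂ = asin(-0.256587) = -0.259489 rad = -14.868°.
Δλ = atan2( sin θ sin δ cos φ₁ , cos δ − sin φ₁ sin φ₂ ) = atan2(0.092915, 0.474869) = 0.193224 rad = 11.071°.
λ₂ = 66.041° + 11.071° = 77.112°.
The forward bearing on arrival equals the back-azimuth from the destination plus 180°.
Back-azimuth from P₂ (-14.87°, 77.11°) to P₁ (-59.96°, 66.04°), with Δλ' = λ₁ − λ₂ = -11.07°: atan2( sin Δλ' cos φ₁ , cos φ₂ sin φ₁ − sin φ₂ cos φ₁ cos Δλ' ) = 187.70°.
Final bearing = (187.70° + 180°) mod 360° = 7.70°.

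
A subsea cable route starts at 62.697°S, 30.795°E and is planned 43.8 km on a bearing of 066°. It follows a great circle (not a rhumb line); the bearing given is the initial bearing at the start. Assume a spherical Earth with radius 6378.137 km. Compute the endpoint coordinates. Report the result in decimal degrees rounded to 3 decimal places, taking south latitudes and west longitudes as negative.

latitude -62.535°, longitude 31.574°

Angular distance δ = d/R = 43.8 / 6378.137 = 0.006867 rad.
With φ₁ = -62.697° = -1.094269 rad and θ = 66° = 1.151917 rad:
sin φ₂ = sin φ₁ cos δ + cos φ₁ sin δ cos θ = (-0.888593)(0.999976) + (0.458696)(0.006867)(0.406737) = -0.887291
φ₂ = asin(-0.887291) = -1.091438 rad = -62.535°.
Δλ = atan2( sin θ sin δ cos φ₁ , cos δ − sin φ₁ sin φ₂ ) = atan2(0.002878, 0.211536) = 0.013603 rad = 0.779°.
λ₂ = λ₁ + Δλ = 31.574°.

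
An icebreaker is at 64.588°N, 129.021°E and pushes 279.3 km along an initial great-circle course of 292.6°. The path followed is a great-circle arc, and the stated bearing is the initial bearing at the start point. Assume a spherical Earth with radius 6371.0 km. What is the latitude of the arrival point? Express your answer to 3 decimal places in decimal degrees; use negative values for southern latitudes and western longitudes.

latitude 65.451°

Central angle δ = d/R = 0.043839 rad.
Start latitude φ₁ = 1.127273 rad; initial bearing θ = 5.106833 rad.
Applying the spherical law of cosines for sides, sin φ₂ = sin φ₁ cos δ + cos φ₁ sin δ cos θ = 0.909605, so φ₂ = 65.451°.
Then Δλ = atan2(-0.017362, 0.177443) = -0.097537 rad, from sin θ sin δ cos φ₁ over cos δ − sin φ₁ sin φ₂.
Hence λ₂ = 129.021° + -5.588° = 123.433°.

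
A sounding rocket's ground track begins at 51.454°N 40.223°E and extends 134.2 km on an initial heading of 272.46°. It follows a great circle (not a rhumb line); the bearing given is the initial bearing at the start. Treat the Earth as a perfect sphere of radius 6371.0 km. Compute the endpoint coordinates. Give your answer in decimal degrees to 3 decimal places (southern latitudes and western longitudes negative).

Angular distance δ = d/R = 134.2 / 6371 = 0.021064 rad.
With φ₁ = 51.454° = 0.898042 rad and θ = 272.46° = 4.755324 rad:
Applying the spherical law of cosines for sides, sin φ₂ = sin φ₁ cos δ + cos φ₁ sin δ cos θ = 0.782498, so φ₂ = 51.490°.
Δλ = atan2( sin θ sin δ cos φ₁ , cos δ − sin φ₁ sin φ₂ ) = atan2(-0.013113, 0.387780) = -0.033803 rad = -1.937°.
λ₂ = 40.223° + -1.937° = 38.286°.

latitude 51.490°, longitude 38.286°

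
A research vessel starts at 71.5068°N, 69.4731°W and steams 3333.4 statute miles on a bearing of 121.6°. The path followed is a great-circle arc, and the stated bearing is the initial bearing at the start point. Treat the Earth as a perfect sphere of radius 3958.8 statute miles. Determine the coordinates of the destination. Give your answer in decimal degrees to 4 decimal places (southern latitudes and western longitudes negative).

Angular distance δ = d/R = 3333.4 / 3958.8 = 0.842023 rad.
With φ₁ = 71.5068° = 1.248029 rad and θ = 121.6° = 2.122320 rad:
Destination latitude: φ₂ = arcsin( sin φ₁ cos δ + cos φ₁ sin δ cos θ ) = arcsin(0.507579) = 30.5027°.
Then Δλ = atan2(0.201538, 0.184587) = 0.829271 rad, from sin θ sin δ cos φ₁ over cos δ − sin φ₁ sin φ₂.
Hence λ₂ = -69.4731° + 47.5137° = -21.9594°.

latitude 30.5027°, longitude -21.9594°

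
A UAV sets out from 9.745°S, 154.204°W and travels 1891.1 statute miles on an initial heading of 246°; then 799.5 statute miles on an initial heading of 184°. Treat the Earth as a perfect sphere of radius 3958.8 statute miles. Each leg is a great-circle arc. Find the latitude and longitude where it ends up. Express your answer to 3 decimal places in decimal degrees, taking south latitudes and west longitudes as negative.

Apply the spherical direct solution leg by leg, carrying full precision between legs.
Leg 1: from (-9.745°, -154.204°), δ = 1891.1/3958.8 = 0.477695 rad, θ = 246° → φ = -19.549°, λ = 179.329°.
Leg 2: from (-19.549°, 179.329°), δ = 799.5/3958.8 = 0.201955 rad, θ = 184° → φ = -31.089°, λ = 178.393°.

latitude -31.089°, longitude 178.393°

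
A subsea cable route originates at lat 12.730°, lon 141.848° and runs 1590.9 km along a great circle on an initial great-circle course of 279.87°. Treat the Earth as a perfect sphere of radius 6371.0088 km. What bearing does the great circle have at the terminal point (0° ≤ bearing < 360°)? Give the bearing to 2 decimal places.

final bearing 276.39°

Central angle δ = d/R = 0.249709 rad.
With φ₁ = 12.730° = 0.222180 rad and θ = 279.87° = 4.884653 rad:
Destination latitude: φ₂ = arcsin( sin φ₁ cos δ + cos φ₁ sin δ cos θ ) = arcsin(0.254841) = 14.764°.
Then Δλ = atan2(-0.237480, 0.912828) = -0.254517 rad, from sin θ sin δ cos φ₁ over cos δ − sin φ₁ sin φ₂.
Hence λ₂ = 141.848° + -14.583° = 127.265°.
The forward bearing on arrival equals the back-azimuth from the destination plus 180°.
Back-azimuth from P₂ (14.76°, 127.27°) to P₁ (12.73°, 141.85°), with Δλ' = λ₁ − λ₂ = 14.58°: atan2( sin Δλ' cos φ₁ , cos φ₂ sin φ₁ − sin φ₂ cos φ₁ cos Δλ' ) = 96.39°.
Final bearing = (96.39° + 180°) mod 360° = 276.39°.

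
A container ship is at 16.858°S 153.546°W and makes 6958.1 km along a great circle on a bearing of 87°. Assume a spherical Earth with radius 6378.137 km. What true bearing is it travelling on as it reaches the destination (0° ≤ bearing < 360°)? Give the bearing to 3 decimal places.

The arc subtends δ = 6958.1/6378.137 = 1.090930 rad at the centre.
Start latitude φ₁ = -0.294228 rad; initial bearing θ = 1.518436 rad.
Destination latitude: φ₂ = arcsin( sin φ₁ cos δ + cos φ₁ sin δ cos θ ) = arcsin(-0.089452) = -5.132°.
Then Δλ = atan2(0.847773, 0.435720) = 1.096045 rad, from sin θ sin δ cos φ₁ over cos δ − sin φ₁ sin φ₂.
Hence λ₂ = -153.546° + 62.799° = -90.747°.
The forward bearing on arrival equals the back-azimuth from the destination plus 180°.
Back-azimuth from P₂ (-5.132°, -90.747°) to P₁ (-16.858°, -153.546°), with Δλ' = λ₁ − λ₂ = -62.799°: atan2( sin Δλ' cos φ₁ , cos φ₂ sin φ₁ − sin φ₂ cos φ₁ cos Δλ' ) = 253.650°.
Final bearing = (253.650° + 180°) mod 360° = 73.650°.

final bearing 73.650°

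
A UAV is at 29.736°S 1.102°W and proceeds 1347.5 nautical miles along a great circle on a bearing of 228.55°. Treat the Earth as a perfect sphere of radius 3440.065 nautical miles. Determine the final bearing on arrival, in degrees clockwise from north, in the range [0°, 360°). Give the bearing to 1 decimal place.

final bearing 242.3°

δ = 1347.5/3440.065 = 0.391708 rad (22.4432°).
With φ₁ = -29.736° = -0.518991 rad and θ = 228.55° = 3.988950 rad:
Applying the spherical law of cosines for sides, sin φ₂ = sin φ₁ cos δ + cos φ₁ sin δ cos θ = -0.677876, so φ₂ = -42.678°.
Then Δλ = atan2(-0.248468, 0.588029) = -0.399788 rad, from sin θ sin δ cos φ₁ over cos δ − sin φ₁ sin φ₂.
λ₂ = -1.102° + -22.906° = -24.008°.
The forward bearing on arrival equals the back-azimuth from the destination plus 180°.
Back-azimuth from P₂ (-42.7°, -24.0°) to P₁ (-29.7°, -1.1°), with Δλ' = λ₁ − λ₂ = 22.9°: atan2( sin Δλ' cos φ₁ , cos φ₂ sin φ₁ − sin φ₂ cos φ₁ cos Δλ' ) = 62.3°.
Final bearing = (62.3° + 180°) mod 360° = 242.3°.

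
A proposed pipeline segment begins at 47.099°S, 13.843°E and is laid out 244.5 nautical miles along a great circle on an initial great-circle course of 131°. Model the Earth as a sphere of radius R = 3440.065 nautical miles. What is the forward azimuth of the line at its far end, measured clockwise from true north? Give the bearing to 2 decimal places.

δ = 244.5/3440.065 = 0.071074 rad (4.0723°).
Converting: φ₁ = -0.822033 rad, θ = 2.286381 rad.
Destination latitude: φ₂ = arcsin( sin φ₁ cos δ + cos φ₁ sin δ cos θ ) = arcsin(-0.762397) = -49.676°.
Then Δλ = atan2(0.036484, 0.438996) = 0.082917 rad, from sin θ sin δ cos φ₁ over cos δ − sin φ₁ sin φ₂.
λ₂ = 13.843° + 4.751° = 18.594°.
The forward bearing on arrival equals the back-azimuth from the destination plus 180°.
Back-azimuth from P₂ (-49.68°, 18.59°) to P₁ (-47.10°, 13.84°), with Δλ' = λ₁ − λ₂ = -4.75°: atan2( sin Δλ' cos φ₁ , cos φ₂ sin φ₁ − sin φ₂ cos φ₁ cos Δλ' ) = 307.45°.
Final bearing = (307.45° + 180°) mod 360° = 127.45°.

final bearing 127.45°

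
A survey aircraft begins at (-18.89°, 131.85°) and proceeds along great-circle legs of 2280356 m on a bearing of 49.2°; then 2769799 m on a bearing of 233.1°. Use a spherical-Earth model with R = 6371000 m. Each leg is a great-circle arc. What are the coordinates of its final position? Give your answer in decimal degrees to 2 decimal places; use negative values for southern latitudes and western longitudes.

latitude -19.30°, longitude 126.38°

Apply the spherical direct solution leg by leg, carrying full precision between legs.
Leg 1: from (-18.89°, 131.85°), δ = 2280356/6371000 = 0.357927 rad, θ = 49.2° → φ = -4.97°, λ = 147.29°.
Leg 2: from (-4.97°, 147.29°), δ = 2769799/6371000 = 0.434751 rad, θ = 233.1° → φ = -19.30°, λ = 126.38°.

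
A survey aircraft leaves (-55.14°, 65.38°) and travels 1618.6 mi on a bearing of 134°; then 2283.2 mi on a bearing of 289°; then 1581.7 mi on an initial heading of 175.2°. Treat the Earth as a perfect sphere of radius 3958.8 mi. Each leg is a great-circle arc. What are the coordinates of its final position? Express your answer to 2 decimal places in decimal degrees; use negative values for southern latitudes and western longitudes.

latitude -66.39°, longitude 68.44°

Apply the spherical direct solution leg by leg, carrying full precision between legs.
Leg 1: from (-55.14°, 65.38°), δ = 1618.6/3958.8 = 0.408861 rad, θ = 134° → φ = -65.61°, λ = 109.22°.
Leg 2: from (-65.61°, 109.22°), δ = 2283.2/3958.8 = 0.576740 rad, θ = 289° → φ = -43.64°, λ = 63.78°.
Leg 3: from (-43.64°, 63.78°), δ = 1581.7/3958.8 = 0.399540 rad, θ = 175.2° → φ = -66.39°, λ = 68.44°.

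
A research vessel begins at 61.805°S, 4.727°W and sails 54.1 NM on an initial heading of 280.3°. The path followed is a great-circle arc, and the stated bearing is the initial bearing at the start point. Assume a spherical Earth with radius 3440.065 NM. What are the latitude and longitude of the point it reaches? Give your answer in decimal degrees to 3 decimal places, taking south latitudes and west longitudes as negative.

The arc subtends δ = 54.1/3440.065 = 0.015726 rad at the centre.
With φ₁ = -61.805° = -1.078701 rad and θ = 280.3° = 4.892158 rad:
sin φ₂ = sin φ₁ cos δ + cos φ₁ sin δ cos θ = (-0.881345)(0.999876) + (0.472474)(0.015726)(0.178802) = -0.879907
φ₂ = asin(-0.879907) = -1.075667 rad = -61.631°.
Then Δλ = atan2(-0.007310, 0.224375) = -0.032569 rad, from sin θ sin δ cos φ₁ over cos δ − sin φ₁ sin φ₂.
λ₂ = -4.727° + -1.866° = -6.593°.

latitude -61.631°, longitude -6.593°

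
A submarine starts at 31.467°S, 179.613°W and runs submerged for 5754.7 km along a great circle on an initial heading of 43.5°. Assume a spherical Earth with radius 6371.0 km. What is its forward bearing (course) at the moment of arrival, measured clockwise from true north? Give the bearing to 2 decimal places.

δ = 5754.7/6371 = 0.903265 rad (51.7533°).
Converting: φ₁ = -0.549203 rad, θ = 0.759218 rad.
sin φ₂ = sin φ₁ cos δ + cos φ₁ sin δ cos θ = (-0.522007)(0.619049) + (0.852941)(0.785352)(0.725374) = 0.162750
φ₂ = asin(0.162750) = 0.163477 rad = 9.367°.
Then Δλ = atan2(0.461101, 0.704006) = 0.579859 rad, from sin θ sin δ cos φ₁ over cos δ − sin φ₁ sin φ₂.
Hence λ₂ = -179.613° + 33.223° = -146.390°.
The forward bearing on arrival equals the back-azimuth from the destination plus 180°.
Back-azimuth from P₂ (9.37°, -146.39°) to P₁ (-31.47°, -179.61°), with Δλ' = λ₁ − λ₂ = -33.22°: atan2( sin Δλ' cos φ₁ , cos φ₂ sin φ₁ − sin φ₂ cos φ₁ cos Δλ' ) = 216.52°.
Final bearing = (216.52° + 180°) mod 360° = 36.52°.

final bearing 36.52°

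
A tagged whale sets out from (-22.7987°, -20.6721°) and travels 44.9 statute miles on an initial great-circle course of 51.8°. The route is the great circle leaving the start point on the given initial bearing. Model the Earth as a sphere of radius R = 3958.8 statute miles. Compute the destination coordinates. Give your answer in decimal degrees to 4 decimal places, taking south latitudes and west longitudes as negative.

Central angle δ = d/R = 0.011342 rad.
Start latitude φ₁ = -0.397912 rad; initial bearing θ = 0.904081 rad.
sin φ₂ = sin φ₁ cos δ + cos φ₁ sin δ cos θ = (-0.387495)(0.999936) + (0.921872)(0.011342)(0.618408) = -0.381004
φ₂ = asin(-0.381004) = -0.390882 rad = -22.3959°.
For the longitude increment, Δλ = atan2( sin θ sin δ cos φ₁, cos δ − sin φ₁ sin φ₂ ) = atan2(0.008217, 0.852299) = 0.5523°.
λ₂ = -20.6721° + 0.5523° = -20.1198°.

latitude -22.3959°, longitude -20.1198°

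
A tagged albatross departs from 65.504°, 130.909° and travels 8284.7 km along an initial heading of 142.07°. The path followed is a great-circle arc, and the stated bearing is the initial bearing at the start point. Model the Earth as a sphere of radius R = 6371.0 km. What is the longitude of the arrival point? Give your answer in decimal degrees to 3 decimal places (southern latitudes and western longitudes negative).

longitude 167.344°

δ = 8284.7/6371 = 1.300377 rad (74.5061°).
Converting: φ₁ = 1.143260 rad, θ = 2.479589 rad.
Applying the spherical law of cosines for sides, sin φ₂ = sin φ₁ cos δ + cos φ₁ sin δ cos θ = -0.072068, so φ₂ = -4.133°.
For the longitude increment, Δλ = atan2( sin θ sin δ cos φ₁, cos δ − sin φ₁ sin φ₂ ) = atan2(0.245610, 0.332717) = 36.435°.
λ₂ = 130.909° + 36.435° = 167.344°.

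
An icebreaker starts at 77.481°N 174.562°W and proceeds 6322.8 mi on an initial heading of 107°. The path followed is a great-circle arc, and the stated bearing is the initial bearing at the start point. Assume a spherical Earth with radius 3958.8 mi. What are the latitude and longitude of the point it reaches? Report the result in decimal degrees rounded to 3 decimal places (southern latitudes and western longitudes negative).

Angular distance δ = d/R = 6322.8 / 3958.8 = 1.597151 rad.
Start latitude φ₁ = 1.352299 rad; initial bearing θ = 1.867502 rad.
Applying the spherical law of cosines for sides, sin φ₂ = sin φ₁ cos δ + cos φ₁ sin δ cos θ = -0.089078, so φ₂ = -5.111°.
Δλ = atan2( sin θ sin δ cos φ₁ , cos δ − sin φ₁ sin φ₂ ) = atan2(0.207220, 0.060609) = 1.286247 rad = 73.697°.
λ₂ = λ₁ + Δλ = -100.865°.

latitude -5.111°, longitude -100.865°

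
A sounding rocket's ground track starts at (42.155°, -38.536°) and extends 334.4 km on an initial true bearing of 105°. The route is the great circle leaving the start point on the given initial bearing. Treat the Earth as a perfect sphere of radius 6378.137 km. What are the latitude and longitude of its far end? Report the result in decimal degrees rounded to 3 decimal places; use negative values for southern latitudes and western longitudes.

latitude 41.312°, longitude -34.672°

Central angle δ = d/R = 0.052429 rad.
Converting: φ₁ = 0.735744 rad, θ = 1.832596 rad.
Applying the spherical law of cosines for sides, sin φ₂ = sin φ₁ cos δ + cos φ₁ sin δ cos θ = 0.660161, so φ₂ = 41.312°.
For the longitude increment, Δλ = atan2( sin θ sin δ cos φ₁, cos δ − sin φ₁ sin φ₂ ) = atan2(0.037526, 0.555566) = 3.864°.
Hence λ₂ = -38.536° + 3.864° = -34.672°.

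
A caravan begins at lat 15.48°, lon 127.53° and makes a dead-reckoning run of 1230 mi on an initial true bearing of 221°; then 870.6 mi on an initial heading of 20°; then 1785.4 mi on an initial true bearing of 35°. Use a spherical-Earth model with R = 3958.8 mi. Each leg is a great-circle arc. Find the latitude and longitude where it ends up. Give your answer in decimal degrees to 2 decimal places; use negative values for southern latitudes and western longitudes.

Apply the spherical direct solution leg by leg, carrying full precision between legs.
Leg 1: from (15.48°, 127.53°), δ = 1230/3958.8 = 0.310700 rad, θ = 221° → φ = 1.82°, λ = 115.95°.
Leg 2: from (1.82°, 115.95°), δ = 870.6/3958.8 = 0.219915 rad, θ = 20° → φ = 13.64°, λ = 120.36°.
Leg 3: from (13.64°, 120.36°), δ = 1785.4/3958.8 = 0.450995 rad, θ = 35° → φ = 34.00°, λ = 137.91°.

latitude 34.00°, longitude 137.91°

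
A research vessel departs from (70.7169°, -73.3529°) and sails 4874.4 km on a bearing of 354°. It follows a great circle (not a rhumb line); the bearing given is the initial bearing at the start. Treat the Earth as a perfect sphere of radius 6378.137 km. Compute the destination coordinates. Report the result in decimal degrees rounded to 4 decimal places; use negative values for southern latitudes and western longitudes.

latitude 65.3233°, longitude 116.6240°

Angular distance δ = d/R = 4874.4 / 6378.137 = 0.764236 rad.
Start latitude φ₁ = 1.234243 rad; initial bearing θ = 6.178466 rad.
Destination latitude: φ₂ = arcsin( sin φ₁ cos δ + cos φ₁ sin δ cos θ ) = arcsin(0.908678) = 65.3233°.
For the longitude increment, Δλ = atan2( sin θ sin δ cos φ₁, cos δ − sin φ₁ sin φ₂ ) = atan2(-0.023887, -0.135788) = -170.0231°.
λ₂ = -73.3529° + -170.0231° = -243.3760°, normalized to (−180°, 180°] → 116.6240°.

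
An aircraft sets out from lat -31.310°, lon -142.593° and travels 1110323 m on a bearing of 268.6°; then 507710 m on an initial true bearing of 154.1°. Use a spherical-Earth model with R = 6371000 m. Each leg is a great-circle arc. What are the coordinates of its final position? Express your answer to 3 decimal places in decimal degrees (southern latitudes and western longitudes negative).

latitude -35.110°, longitude -151.827°

Apply the spherical direct solution leg by leg, carrying full precision between legs.
Leg 1: from (-31.310°, -142.593°), δ = 1110323/6371000 = 0.174278 rad, θ = 268.6° → φ = -31.025°, λ = -154.264°.
Leg 2: from (-31.025°, -154.264°), δ = 507710/6371000 = 0.079691 rad, θ = 154.1° → φ = -35.110°, λ = -151.827°.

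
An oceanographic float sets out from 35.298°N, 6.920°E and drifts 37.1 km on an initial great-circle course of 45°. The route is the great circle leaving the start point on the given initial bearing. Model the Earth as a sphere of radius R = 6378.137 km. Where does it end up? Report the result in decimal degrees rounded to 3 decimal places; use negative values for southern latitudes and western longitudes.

Angular distance δ = d/R = 37.1 / 6378.137 = 0.005817 rad.
With φ₁ = 35.298° = 0.616066 rad and θ = 45° = 0.785398 rad:
Applying the spherical law of cosines for sides, sin φ₂ = sin φ₁ cos δ + cos φ₁ sin δ cos θ = 0.581176, so φ₂ = 35.533°.
Then Δλ = atan2(0.003357, 0.664163) = 0.005054 rad, from sin θ sin δ cos φ₁ over cos δ − sin φ₁ sin φ₂.
λ₂ = λ₁ + Δλ = 7.210°.

latitude 35.533°, longitude 7.210°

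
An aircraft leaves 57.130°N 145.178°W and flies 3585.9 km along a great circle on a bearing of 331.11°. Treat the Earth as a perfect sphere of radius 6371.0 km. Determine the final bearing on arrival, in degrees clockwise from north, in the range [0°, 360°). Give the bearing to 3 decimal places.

The arc subtends δ = 3585.9/6371 = 0.562847 rad at the centre.
Converting: φ₁ = 0.997107 rad, θ = 5.778960 rad.
Destination latitude: φ₂ = arcsin( sin φ₁ cos δ + cos φ₁ sin δ cos θ ) = arcsin(0.963900) = 74.558°.
For the longitude increment, Δλ = atan2( sin θ sin δ cos φ₁, cos δ − sin φ₁ sin φ₂ ) = atan2(-0.139915, 0.036156) = -75.511°.
λ₂ = -145.178° + -75.511° = -220.689°, normalized to (−180°, 180°] → 139.311°.
The forward bearing on arrival equals the back-azimuth from the destination plus 180°.
Back-azimuth from P₂ (74.558°, 139.311°) to P₁ (57.130°, -145.178°), with Δλ' = λ₁ − λ₂ = -284.489°: atan2( sin Δλ' cos φ₁ , cos φ₂ sin φ₁ − sin φ₂ cos φ₁ cos Δλ' ) = 79.990°.
Final bearing = (79.990° + 180°) mod 360° = 259.990°.

final bearing 259.990°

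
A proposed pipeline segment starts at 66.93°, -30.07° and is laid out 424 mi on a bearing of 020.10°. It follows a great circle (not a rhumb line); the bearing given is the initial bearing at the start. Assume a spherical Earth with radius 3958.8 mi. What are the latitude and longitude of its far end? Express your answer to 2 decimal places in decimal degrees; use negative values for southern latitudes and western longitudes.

Central angle δ = d/R = 0.107103 rad.
Converting: φ₁ = 1.168149 rad, θ = 0.350811 rad.
Destination latitude: φ₂ = arcsin( sin φ₁ cos δ + cos φ₁ sin δ cos θ ) = arcsin(0.954092) = 72.57°.
Δλ = atan2( sin θ sin δ cos φ₁ , cos δ − sin φ₁ sin φ₂ ) = atan2(0.014395, 0.116479) = 0.122965 rad = 7.05°.
λ₂ = λ₁ + Δλ = -23.02°.

latitude 72.57°, longitude -23.02°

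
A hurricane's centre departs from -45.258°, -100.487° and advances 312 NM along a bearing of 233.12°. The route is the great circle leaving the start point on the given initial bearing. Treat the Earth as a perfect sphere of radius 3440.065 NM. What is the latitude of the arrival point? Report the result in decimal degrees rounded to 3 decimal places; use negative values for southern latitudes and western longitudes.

δ = 312/3440.065 = 0.090696 rad (5.1965°).
Start latitude φ₁ = -0.789901 rad; initial bearing θ = 4.068712 rad.
Applying the spherical law of cosines for sides, sin φ₂ = sin φ₁ cos δ + cos φ₁ sin δ cos θ = -0.745626, so φ₂ = -48.213°.
Δλ = atan2( sin θ sin δ cos φ₁ , cos δ − sin φ₁ sin φ₂ ) = atan2(-0.050997, 0.466284) = -0.108936 rad = -6.242°.
λ₂ = -100.487° + -6.242° = -106.729°.

latitude -48.213°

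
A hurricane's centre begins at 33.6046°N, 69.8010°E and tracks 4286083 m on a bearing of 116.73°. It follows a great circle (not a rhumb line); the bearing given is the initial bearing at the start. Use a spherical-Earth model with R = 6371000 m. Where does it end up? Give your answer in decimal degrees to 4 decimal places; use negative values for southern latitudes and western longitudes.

Central angle δ = d/R = 0.672749 rad.
With φ₁ = 33.6046° = 0.586511 rad and θ = 116.73° = 2.037323 rad:
Destination latitude: φ₂ = arcsin( sin φ₁ cos δ + cos φ₁ sin δ cos θ ) = arcsin(0.199428) = 11.5035°.
Δλ = atan2( sin θ sin δ cos φ₁ , cos δ − sin φ₁ sin φ₂ ) = atan2(0.463535, 0.671736) = 0.604020 rad = 34.6078°.
λ₂ = λ₁ + Δλ = 104.4088°.

latitude 11.5035°, longitude 104.4088°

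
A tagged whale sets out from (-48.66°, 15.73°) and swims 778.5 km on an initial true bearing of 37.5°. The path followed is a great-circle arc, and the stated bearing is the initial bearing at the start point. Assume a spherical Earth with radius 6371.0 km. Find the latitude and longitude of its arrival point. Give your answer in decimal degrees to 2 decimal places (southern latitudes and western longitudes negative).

latitude -42.95°, longitude 21.55°

Angular distance δ = d/R = 778.5 / 6371 = 0.122194 rad.
With φ₁ = -48.66° = -0.849277 rad and θ = 37.5° = 0.654498 rad:
sin φ₂ = sin φ₁ cos δ + cos φ₁ sin δ cos θ = (-0.750803)(0.992544) + (0.660526)(0.121890)(0.793353) = -0.681331
φ₂ = asin(-0.681331) = -0.749579 rad = -42.95°.
Then Δλ = atan2(0.049012, 0.480998) = 0.101547 rad, from sin θ sin δ cos φ₁ over cos δ − sin φ₁ sin φ₂.
Hence λ₂ = 15.73° + 5.82° = 21.55°.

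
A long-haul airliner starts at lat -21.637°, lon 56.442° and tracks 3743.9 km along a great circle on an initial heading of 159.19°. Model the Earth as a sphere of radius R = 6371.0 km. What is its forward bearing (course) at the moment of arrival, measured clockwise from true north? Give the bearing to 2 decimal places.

final bearing 147.52°

The arc subtends δ = 3743.9/6371 = 0.587647 rad at the centre.
Converting: φ₁ = -0.377637 rad, θ = 2.778390 rad.
Destination latitude: φ₂ = arcsin( sin φ₁ cos δ + cos φ₁ sin δ cos θ ) = arcsin(-0.788592) = -52.054°.
Then Δλ = atan2(0.183085, 0.541474) = 0.326055 rad, from sin θ sin δ cos φ₁ over cos δ − sin φ₁ sin φ₂.
Hence λ₂ = 56.442° + 18.682° = 75.124°.
The forward bearing on arrival equals the back-azimuth from the destination plus 180°.
Back-azimuth from P₂ (-52.05°, 75.12°) to P₁ (-21.64°, 56.44°), with Δλ' = λ₁ − λ₂ = -18.68°: atan2( sin Δλ' cos φ₁ , cos φ₂ sin φ₁ − sin φ₂ cos φ₁ cos Δλ' ) = 327.52°.
Final bearing = (327.52° + 180°) mod 360° = 147.52°.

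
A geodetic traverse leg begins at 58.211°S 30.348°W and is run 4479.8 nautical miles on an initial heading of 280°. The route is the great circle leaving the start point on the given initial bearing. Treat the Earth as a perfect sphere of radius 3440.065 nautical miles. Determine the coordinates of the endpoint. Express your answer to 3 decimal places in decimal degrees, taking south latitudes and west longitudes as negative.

latitude -7.894°, longitude -103.802°

Central angle δ = d/R = 1.302243 rad.
Converting: φ₁ = -1.015974 rad, θ = 4.886922 rad.
sin φ₂ = sin φ₁ cos δ + cos φ₁ sin δ cos θ = (-0.849994)(0.265337) + (0.526793)(0.964156)(0.173648) = -0.137337
φ₂ = asin(-0.137337) = -0.137773 rad = -7.894°.
Δλ = atan2( sin θ sin δ cos φ₁ , cos δ − sin φ₁ sin φ₂ ) = atan2(-0.500194, 0.148601) = -1.282014 rad = -73.454°.
λ₂ = λ₁ + Δλ = -103.802°.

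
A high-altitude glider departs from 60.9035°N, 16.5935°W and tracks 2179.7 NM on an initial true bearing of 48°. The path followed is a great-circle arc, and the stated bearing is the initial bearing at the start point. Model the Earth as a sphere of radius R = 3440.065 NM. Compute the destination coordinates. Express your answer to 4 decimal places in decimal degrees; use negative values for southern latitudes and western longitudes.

latitude 63.7454°, longitude 67.4748°

Angular distance δ = d/R = 2179.7 / 3440.065 = 0.633622 rad.
With φ₁ = 60.9035° = 1.062967 rad and θ = 48° = 0.837758 rad:
Destination latitude: φ₂ = arcsin( sin φ₁ cos δ + cos φ₁ sin δ cos θ ) = arcsin(0.896837) = 63.7454°.
Then Δλ = atan2(0.213960, 0.022230) = 1.467269 rad, from sin θ sin δ cos φ₁ over cos δ − sin φ₁ sin φ₂.
Hence λ₂ = -16.5935° + 84.0683° = 67.4748°.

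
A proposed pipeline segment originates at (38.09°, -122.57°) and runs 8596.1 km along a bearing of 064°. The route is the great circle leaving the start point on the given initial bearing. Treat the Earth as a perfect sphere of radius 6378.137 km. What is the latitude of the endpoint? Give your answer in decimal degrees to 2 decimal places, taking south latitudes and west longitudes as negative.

latitude 28.22°

Angular distance δ = d/R = 8596.1 / 6378.137 = 1.347745 rad.
Converting: φ₁ = 0.664796 rad, θ = 1.117011 rad.
sin φ₂ = sin φ₁ cos δ + cos φ₁ sin δ cos θ = (0.616899)(0.221207) + (0.787043)(0.975227)(0.438371) = 0.472932
φ₂ = asin(0.472932) = 0.492615 rad = 28.22°.
For the longitude increment, Δλ = atan2( sin θ sin δ cos φ₁, cos δ − sin φ₁ sin φ₂ ) = atan2(0.689865, -0.070544) = 95.84°.
Hence λ₂ = -122.57° + 95.84° = -26.73°.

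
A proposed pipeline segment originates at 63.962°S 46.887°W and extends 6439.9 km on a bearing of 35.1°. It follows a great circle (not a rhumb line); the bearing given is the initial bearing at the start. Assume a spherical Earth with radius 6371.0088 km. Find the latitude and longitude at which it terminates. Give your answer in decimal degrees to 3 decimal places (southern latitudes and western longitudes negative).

latitude -9.961°, longitude -17.241°

Angular distance δ = d/R = 6439.9 / 6371.0088 = 1.010813 rad.
With φ₁ = -63.962° = -1.116347 rad and θ = 35.1° = 0.612611 rad:
Applying the spherical law of cosines for sides, sin φ₂ = sin φ₁ cos δ + cos φ₁ sin δ cos θ = -0.172972, so φ₂ = -9.961°.
For the longitude increment, Δλ = atan2( sin θ sin δ cos φ₁, cos δ − sin φ₁ sin φ₂ ) = atan2(0.213857, 0.375756) = 29.646°.
Hence λ₂ = -46.887° + 29.646° = -17.241°.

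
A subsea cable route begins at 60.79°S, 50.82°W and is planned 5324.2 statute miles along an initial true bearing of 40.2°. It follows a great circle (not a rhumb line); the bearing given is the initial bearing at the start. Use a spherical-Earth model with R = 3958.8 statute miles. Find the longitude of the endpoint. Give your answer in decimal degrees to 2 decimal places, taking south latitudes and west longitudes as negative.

Angular distance δ = d/R = 5324.2 / 3958.8 = 1.344902 rad.
With φ₁ = -60.79° = -1.060986 rad and θ = 40.2° = 0.701622 rad:
Destination latitude: φ₂ = arcsin( sin φ₁ cos δ + cos φ₁ sin δ cos θ ) = arcsin(0.167776) = 9.66°.
Then Δλ = atan2(0.306989, 0.370419) = 0.692034 rad, from sin θ sin δ cos φ₁ over cos δ − sin φ₁ sin φ₂.
λ₂ = λ₁ + Δλ = -11.17°.

longitude -11.17°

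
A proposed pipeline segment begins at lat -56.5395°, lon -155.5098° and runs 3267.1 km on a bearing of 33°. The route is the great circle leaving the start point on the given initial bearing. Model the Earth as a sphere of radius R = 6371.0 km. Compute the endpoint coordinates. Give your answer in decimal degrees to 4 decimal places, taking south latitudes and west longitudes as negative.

latitude -30.0055°, longitude -137.5368°

The arc subtends δ = 3267.1/6371 = 0.512808 rad at the centre.
With φ₁ = -56.5395° = -0.986800 rad and θ = 33° = 0.575959 rad:
sin φ₂ = sin φ₁ cos δ + cos φ₁ sin δ cos θ = (-0.834266)(0.871370) + (0.551362)(0.490626)(0.838671) = -0.500084
φ₂ = asin(-0.500084) = -0.523696 rad = -30.0055°.
Then Δλ = atan2(0.147332, 0.454167) = 0.313689 rad, from sin θ sin δ cos φ₁ over cos δ − sin φ₁ sin φ₂.
Hence λ₂ = -155.5098° + 17.9730° = -137.5368°.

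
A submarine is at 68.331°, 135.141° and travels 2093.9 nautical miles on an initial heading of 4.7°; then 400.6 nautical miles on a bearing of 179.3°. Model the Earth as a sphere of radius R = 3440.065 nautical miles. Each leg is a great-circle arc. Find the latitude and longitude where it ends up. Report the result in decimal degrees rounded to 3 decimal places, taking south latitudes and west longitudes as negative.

Apply the spherical direct solution leg by leg, carrying full precision between legs.
Leg 1: from (68.331°, 135.141°), δ = 2093.9/3440.065 = 0.608680 rad, θ = 4.7° → φ = 76.617°, λ = -56.538°.
Leg 2: from (76.617°, -56.538°), δ = 400.6/3440.065 = 0.116451 rad, θ = 179.3° → φ = 69.945°, λ = -56.300°.

latitude 69.945°, longitude -56.300°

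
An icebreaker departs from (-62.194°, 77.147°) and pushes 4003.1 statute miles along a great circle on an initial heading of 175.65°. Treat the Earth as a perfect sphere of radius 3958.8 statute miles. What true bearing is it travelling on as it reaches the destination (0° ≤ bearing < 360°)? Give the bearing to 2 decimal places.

final bearing 4.03°

δ = 4003.1/3958.8 = 1.011190 rad (57.9369°).
Converting: φ₁ = -1.085490 rad, θ = 3.065671 rad.
Destination latitude: φ₂ = arcsin( sin φ₁ cos δ + cos φ₁ sin δ cos θ ) = arcsin(-0.863742) = -59.739°.
Then Δλ = atan2(0.029985, -0.233155) = 3.013690 rad, from sin θ sin δ cos φ₁ over cos δ − sin φ₁ sin φ₂.
λ₂ = 77.147° + 172.672° = 249.819°, normalized to (−180°, 180°] → -110.181°.
The forward bearing on arrival equals the back-azimuth from the destination plus 180°.
Back-azimuth from P₂ (-59.74°, -110.18°) to P₁ (-62.19°, 77.15°), with Δλ' = λ₁ − λ₂ = 187.33°: atan2( sin Δλ' cos φ₁ , cos φ₂ sin φ₁ − sin φ₂ cos φ₁ cos Δλ' ) = 184.03°.
Final bearing = (184.03° + 180°) mod 360° = 4.03°.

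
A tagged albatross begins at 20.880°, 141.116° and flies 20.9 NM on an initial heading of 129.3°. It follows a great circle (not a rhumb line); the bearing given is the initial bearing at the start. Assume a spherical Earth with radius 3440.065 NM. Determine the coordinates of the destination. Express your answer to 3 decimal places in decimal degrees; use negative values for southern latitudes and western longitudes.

Angular distance δ = d/R = 20.9 / 3440.065 = 0.006075 rad.
Converting: φ₁ = 0.364425 rad, θ = 2.256711 rad.
sin φ₂ = sin φ₁ cos δ + cos φ₁ sin δ cos θ = (0.356412)(0.999982) + (0.934329)(0.006075)(-0.633381) = 0.352810
φ₂ = asin(0.352810) = 0.360572 rad = 20.659°.
Δλ = atan2( sin θ sin δ cos φ₁ , cos δ − sin φ₁ sin φ₂ ) = atan2(0.004393, 0.874236) = 0.005025 rad = 0.288°.
λ₂ = λ₁ + Δλ = 141.404°.

latitude 20.659°, longitude 141.404°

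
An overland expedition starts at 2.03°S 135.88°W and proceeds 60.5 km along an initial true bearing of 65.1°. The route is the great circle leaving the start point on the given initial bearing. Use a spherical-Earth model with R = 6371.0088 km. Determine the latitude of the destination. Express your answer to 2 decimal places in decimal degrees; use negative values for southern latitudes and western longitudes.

The arc subtends δ = 60.5/6371.0088 = 0.009496 rad at the centre.
With φ₁ = -2.03° = -0.035430 rad and θ = 65.1° = 1.136209 rad:
Destination latitude: φ₂ = arcsin( sin φ₁ cos δ + cos φ₁ sin δ cos θ ) = arcsin(-0.031426) = -1.80°.
Δλ = atan2( sin θ sin δ cos φ₁ , cos δ − sin φ₁ sin φ₂ ) = atan2(0.008608, 0.998842) = 0.008618 rad = 0.49°.
λ₂ = -135.88° + 0.49° = -135.39°.

latitude -1.80°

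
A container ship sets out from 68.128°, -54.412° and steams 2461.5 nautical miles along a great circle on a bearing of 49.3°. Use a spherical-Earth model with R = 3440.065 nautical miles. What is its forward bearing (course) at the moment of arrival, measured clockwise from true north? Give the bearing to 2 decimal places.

δ = 2461.5/3440.065 = 0.715539 rad (40.9974°).
With φ₁ = 68.128° = 1.189058 rad and θ = 49.3° = 0.860447 rad:
Applying the spherical law of cosines for sides, sin φ₂ = sin φ₁ cos δ + cos φ₁ sin δ cos θ = 0.859780, so φ₂ = 59.292°.
For the longitude increment, Δλ = atan2( sin θ sin δ cos φ₁, cos δ − sin φ₁ sin φ₂ ) = atan2(0.185282, -0.043152) = 103.110°.
Hence λ₂ = -54.412° + 103.110° = 48.698°.
The forward bearing on arrival equals the back-azimuth from the destination plus 180°.
Back-azimuth from P₂ (59.29°, 48.70°) to P₁ (68.13°, -54.41°), with Δλ' = λ₁ − λ₂ = -103.11°: atan2( sin Δλ' cos φ₁ , cos φ₂ sin φ₁ − sin φ₂ cos φ₁ cos Δλ' ) = 326.42°.
Final bearing = (326.42° + 180°) mod 360° = 146.42°.

final bearing 146.42°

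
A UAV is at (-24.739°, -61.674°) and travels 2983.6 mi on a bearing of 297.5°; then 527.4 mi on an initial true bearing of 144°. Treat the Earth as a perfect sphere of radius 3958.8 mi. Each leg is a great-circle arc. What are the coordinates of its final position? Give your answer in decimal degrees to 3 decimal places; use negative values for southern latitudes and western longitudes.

latitude -7.207°, longitude -94.540°

Apply the spherical direct solution leg by leg, carrying full precision between legs.
Leg 1: from (-24.739°, -61.674°), δ = 2983.6/3958.8 = 0.753663 rad, θ = 297.5° → φ = -1.041°, λ = -99.054°.
Leg 2: from (-1.041°, -99.054°), δ = 527.4/3958.8 = 0.133222 rad, θ = 144° → φ = -7.207°, λ = -94.540°.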